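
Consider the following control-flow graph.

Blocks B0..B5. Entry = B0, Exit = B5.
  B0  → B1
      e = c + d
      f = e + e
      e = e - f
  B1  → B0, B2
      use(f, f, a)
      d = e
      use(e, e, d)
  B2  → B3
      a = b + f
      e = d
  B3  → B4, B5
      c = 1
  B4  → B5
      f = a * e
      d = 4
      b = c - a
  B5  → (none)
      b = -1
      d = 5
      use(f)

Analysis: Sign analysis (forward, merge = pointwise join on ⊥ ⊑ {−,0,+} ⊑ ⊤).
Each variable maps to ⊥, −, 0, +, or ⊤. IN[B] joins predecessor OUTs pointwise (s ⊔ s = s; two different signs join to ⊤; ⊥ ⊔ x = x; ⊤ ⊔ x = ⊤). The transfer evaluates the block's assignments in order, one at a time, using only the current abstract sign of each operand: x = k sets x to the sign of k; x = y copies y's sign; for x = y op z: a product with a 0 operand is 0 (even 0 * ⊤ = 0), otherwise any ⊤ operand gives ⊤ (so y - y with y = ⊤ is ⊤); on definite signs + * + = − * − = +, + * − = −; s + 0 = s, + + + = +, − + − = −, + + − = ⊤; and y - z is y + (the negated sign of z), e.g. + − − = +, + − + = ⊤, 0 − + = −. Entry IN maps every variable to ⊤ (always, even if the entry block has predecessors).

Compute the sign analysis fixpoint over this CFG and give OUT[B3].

Fixpoint table:
  B0: | IN=(all ⊤) | OUT=(all ⊤)
  B1: | IN=(all ⊤) | OUT=(all ⊤)
  B2: | IN=(all ⊤) | OUT=(all ⊤)
  B3: | IN=(all ⊤) | OUT={c:+; rest ⊤}
  B4: | IN={c:+; rest ⊤} | OUT={c:+, d:+; rest ⊤}
  B5: | IN={c:+; rest ⊤} | OUT={b:-, c:+, d:+; rest ⊤}

Merge at B3: IN[B3] = OUT[B2] = {a: ⊤, b: ⊤, c: ⊤, d: ⊤, e: ⊤, f: ⊤}
Applying B3's transfer function to that IN value gives OUT[B3] (row B3 above).

Answer: {a: ⊤, b: ⊤, c: +, d: ⊤, e: ⊤, f: ⊤}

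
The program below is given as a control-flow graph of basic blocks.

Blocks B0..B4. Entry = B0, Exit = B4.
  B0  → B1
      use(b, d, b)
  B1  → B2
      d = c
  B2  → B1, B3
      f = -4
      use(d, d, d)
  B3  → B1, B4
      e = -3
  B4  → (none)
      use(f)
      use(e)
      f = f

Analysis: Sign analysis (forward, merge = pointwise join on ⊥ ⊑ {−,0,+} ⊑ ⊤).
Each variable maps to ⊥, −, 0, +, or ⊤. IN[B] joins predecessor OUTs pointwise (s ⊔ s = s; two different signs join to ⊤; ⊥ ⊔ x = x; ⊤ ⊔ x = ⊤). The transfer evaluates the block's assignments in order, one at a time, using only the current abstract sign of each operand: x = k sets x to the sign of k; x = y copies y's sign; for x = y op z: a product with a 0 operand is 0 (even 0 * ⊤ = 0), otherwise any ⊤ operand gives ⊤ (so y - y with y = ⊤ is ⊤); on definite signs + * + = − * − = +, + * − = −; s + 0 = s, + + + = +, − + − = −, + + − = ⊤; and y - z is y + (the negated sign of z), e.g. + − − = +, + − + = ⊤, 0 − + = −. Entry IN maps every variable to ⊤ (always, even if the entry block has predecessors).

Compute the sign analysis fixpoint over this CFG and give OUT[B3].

Per-block solution:
  B0:   IN=(all ⊤)   OUT=(all ⊤)
  B1:   IN=(all ⊤)   OUT=(all ⊤)
  B2:   IN=(all ⊤)   OUT={f:-; rest ⊤}
  B3:   IN={f:-; rest ⊤}   OUT={e:-, f:-; rest ⊤}
  B4:   IN={e:-, f:-; rest ⊤}   OUT={e:-, f:-; rest ⊤}

Merge at B3: IN[B3] = OUT[B2] = {a: ⊤, b: ⊤, c: ⊤, d: ⊤, e: ⊤, f: -}
Applying B3's transfer function to that IN value gives OUT[B3] (row B3 above).

Answer: {a: ⊤, b: ⊤, c: ⊤, d: ⊤, e: -, f: -}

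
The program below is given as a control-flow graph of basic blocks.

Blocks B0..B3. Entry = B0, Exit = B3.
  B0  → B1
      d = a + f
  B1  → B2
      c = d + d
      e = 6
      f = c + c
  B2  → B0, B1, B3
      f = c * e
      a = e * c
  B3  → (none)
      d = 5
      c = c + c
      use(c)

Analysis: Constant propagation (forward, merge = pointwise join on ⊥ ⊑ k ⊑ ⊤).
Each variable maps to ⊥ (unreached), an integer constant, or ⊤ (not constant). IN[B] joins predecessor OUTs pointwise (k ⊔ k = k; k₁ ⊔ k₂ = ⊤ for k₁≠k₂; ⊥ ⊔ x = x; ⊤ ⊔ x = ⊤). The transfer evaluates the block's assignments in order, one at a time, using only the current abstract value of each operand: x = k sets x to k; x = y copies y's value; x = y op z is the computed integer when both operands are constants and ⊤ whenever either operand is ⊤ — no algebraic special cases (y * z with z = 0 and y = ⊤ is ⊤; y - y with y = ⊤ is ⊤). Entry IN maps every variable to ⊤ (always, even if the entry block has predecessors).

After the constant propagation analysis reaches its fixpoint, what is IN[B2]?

Converged values:
  B0:  IN=(all ⊤)  OUT=(all ⊤)
  B1:  IN=(all ⊤)  OUT={e:6; rest ⊤}
  B2:  IN={e:6; rest ⊤}  OUT={e:6; rest ⊤}
  B3:  IN={e:6; rest ⊤}  OUT={d:5, e:6; rest ⊤}

Merge at B2: IN[B2] = OUT[B1] = {a: ⊤, b: ⊤, c: ⊤, d: ⊤, e: 6, f: ⊤}

Answer: {a: ⊤, b: ⊤, c: ⊤, d: ⊤, e: 6, f: ⊤}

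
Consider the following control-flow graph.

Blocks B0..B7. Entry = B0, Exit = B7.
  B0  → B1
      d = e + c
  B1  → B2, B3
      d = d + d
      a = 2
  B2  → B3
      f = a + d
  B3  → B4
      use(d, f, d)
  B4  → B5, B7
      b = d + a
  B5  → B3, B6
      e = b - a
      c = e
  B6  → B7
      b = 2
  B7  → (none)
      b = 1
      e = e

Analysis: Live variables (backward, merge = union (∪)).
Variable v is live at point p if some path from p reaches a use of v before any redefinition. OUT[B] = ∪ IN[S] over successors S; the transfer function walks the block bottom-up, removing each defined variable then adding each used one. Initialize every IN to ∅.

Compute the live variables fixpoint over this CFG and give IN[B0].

Answer: {c, e, f}

Working:
Per-block solution:
  B0: | IN={c, e, f} | OUT={d, e, f}
  B1: | IN={d, e, f} | OUT={a, d, e, f}
  B2: | IN={a, d, e} | OUT={a, d, e, f}
  B3: | IN={a, d, e, f} | OUT={a, d, e, f}
  B4: | IN={a, d, e, f} | OUT={a, b, d, e, f}
  B5: | IN={a, b, d, f} | OUT={a, d, e, f}
  B6: | IN={e} | OUT={e}
  B7: | IN={e} | OUT={}

Merge at B0: OUT[B0] = IN[B1] = {d, e, f}
Applying B0's transfer function to that OUT value gives IN[B0] (row B0 above).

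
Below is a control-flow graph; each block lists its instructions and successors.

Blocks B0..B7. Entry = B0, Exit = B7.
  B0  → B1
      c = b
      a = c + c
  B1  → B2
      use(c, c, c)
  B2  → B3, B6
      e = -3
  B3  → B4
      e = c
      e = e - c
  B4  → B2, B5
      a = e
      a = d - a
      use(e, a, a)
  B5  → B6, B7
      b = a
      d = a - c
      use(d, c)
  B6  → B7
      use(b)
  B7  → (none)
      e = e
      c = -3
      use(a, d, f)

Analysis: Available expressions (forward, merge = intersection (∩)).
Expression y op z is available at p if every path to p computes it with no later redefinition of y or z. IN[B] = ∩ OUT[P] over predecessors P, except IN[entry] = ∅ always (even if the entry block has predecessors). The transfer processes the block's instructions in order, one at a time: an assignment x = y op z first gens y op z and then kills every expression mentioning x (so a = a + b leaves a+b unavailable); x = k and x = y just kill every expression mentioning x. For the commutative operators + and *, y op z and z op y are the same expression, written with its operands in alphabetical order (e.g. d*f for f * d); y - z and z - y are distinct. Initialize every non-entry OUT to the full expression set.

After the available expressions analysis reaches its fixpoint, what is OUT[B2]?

Answer: {c+c}

Derivation:
Converged values:
  B0:  IN={}  OUT={c+c}
  B1:  IN={c+c}  OUT={c+c}
  B2:  IN={c+c}  OUT={c+c}
  B3:  IN={c+c}  OUT={c+c}
  B4:  IN={c+c}  OUT={c+c}
  B5:  IN={c+c}  OUT={a-c, c+c}
  B6:  IN={c+c}  OUT={c+c}
  B7:  IN={c+c}  OUT={}

Merge at B2: IN[B2] = OUT[B1] ∩ OUT[B4] = {c+c}
Applying B2's transfer function to that IN value gives OUT[B2] (row B2 above).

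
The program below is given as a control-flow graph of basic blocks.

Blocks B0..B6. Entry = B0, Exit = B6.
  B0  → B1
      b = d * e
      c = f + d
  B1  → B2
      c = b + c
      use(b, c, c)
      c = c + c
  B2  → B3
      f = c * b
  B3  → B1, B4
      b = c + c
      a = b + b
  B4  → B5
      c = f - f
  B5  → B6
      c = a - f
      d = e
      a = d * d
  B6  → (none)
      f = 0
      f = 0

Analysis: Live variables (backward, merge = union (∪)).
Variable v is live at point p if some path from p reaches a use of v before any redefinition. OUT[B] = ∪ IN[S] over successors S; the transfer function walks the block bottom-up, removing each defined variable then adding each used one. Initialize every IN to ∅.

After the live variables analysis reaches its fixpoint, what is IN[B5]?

Converged values:
  B0:  IN={d, e, f}  OUT={b, c, e}
  B1:  IN={b, c, e}  OUT={b, c, e}
  B2:  IN={b, c, e}  OUT={c, e, f}
  B3:  IN={c, e, f}  OUT={a, b, c, e, f}
  B4:  IN={a, e, f}  OUT={a, e, f}
  B5:  IN={a, e, f}  OUT={}
  B6:  IN={}  OUT={}

Merge at B5: OUT[B5] = IN[B6] = {}
Applying B5's transfer function to that OUT value gives IN[B5] (row B5 above).

Answer: {a, e, f}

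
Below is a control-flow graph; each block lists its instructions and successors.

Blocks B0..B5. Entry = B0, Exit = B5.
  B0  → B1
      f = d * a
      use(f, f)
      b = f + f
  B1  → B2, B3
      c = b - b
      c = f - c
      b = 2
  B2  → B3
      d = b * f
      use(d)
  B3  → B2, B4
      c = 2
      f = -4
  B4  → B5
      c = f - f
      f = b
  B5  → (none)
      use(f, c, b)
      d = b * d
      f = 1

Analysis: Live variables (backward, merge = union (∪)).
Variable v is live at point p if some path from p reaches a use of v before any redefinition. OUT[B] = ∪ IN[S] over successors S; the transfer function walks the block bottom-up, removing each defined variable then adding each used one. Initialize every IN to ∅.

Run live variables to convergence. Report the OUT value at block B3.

Fixpoint table:
  B0: | IN={a, d} | OUT={b, d, f}
  B1: | IN={b, d, f} | OUT={b, d, f}
  B2: | IN={b, f} | OUT={b, d}
  B3: | IN={b, d} | OUT={b, d, f}
  B4: | IN={b, d, f} | OUT={b, c, d, f}
  B5: | IN={b, c, d, f} | OUT={}

Merge at B3: OUT[B3] = IN[B2] ⊔ IN[B4] = {b, d, f}

Answer: {b, d, f}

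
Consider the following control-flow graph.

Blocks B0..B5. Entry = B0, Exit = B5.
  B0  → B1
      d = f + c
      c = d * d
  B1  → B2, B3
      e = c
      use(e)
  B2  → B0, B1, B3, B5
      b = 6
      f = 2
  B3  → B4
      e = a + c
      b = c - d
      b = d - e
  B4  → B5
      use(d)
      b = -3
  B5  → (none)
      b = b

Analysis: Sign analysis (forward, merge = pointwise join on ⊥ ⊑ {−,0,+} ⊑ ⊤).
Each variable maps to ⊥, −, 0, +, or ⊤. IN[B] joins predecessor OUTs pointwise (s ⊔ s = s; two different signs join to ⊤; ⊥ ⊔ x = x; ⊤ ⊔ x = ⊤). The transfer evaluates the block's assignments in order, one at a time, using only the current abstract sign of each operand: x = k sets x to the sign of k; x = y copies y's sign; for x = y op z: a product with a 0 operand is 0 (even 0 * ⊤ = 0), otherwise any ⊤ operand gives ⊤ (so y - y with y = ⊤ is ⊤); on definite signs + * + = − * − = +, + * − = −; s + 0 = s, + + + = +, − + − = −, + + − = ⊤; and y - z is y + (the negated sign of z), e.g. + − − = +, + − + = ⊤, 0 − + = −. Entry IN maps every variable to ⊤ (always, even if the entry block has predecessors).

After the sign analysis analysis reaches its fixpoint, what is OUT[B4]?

Answer: {a: ⊤, b: -, c: ⊤, d: ⊤, e: ⊤, f: ⊤}

Trace:
Per-block solution:
  B0: | IN=(all ⊤) | OUT=(all ⊤)
  B1: | IN=(all ⊤) | OUT=(all ⊤)
  B2: | IN=(all ⊤) | OUT={b:+, f:+; rest ⊤}
  B3: | IN=(all ⊤) | OUT=(all ⊤)
  B4: | IN=(all ⊤) | OUT={b:-; rest ⊤}
  B5: | IN=(all ⊤) | OUT=(all ⊤)

Merge at B4: IN[B4] = OUT[B3] = {a: ⊤, b: ⊤, c: ⊤, d: ⊤, e: ⊤, f: ⊤}
Applying B4's transfer function to that IN value gives OUT[B4] (row B4 above).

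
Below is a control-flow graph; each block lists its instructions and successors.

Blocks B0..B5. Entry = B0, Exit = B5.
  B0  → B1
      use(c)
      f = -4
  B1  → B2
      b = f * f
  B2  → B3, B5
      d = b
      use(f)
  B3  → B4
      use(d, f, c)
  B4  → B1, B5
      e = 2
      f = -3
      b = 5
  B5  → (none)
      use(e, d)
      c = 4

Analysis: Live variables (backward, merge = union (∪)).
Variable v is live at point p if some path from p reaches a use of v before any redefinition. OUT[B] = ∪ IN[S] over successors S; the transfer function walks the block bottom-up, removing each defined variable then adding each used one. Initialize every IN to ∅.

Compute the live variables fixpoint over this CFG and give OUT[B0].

Answer: {c, e, f}

Working:
Converged values:
  B0: | IN={c, e} | OUT={c, e, f}
  B1: | IN={c, e, f} | OUT={b, c, e, f}
  B2: | IN={b, c, e, f} | OUT={c, d, e, f}
  B3: | IN={c, d, f} | OUT={c, d}
  B4: | IN={c, d} | OUT={c, d, e, f}
  B5: | IN={d, e} | OUT={}

Merge at B0: OUT[B0] = IN[B1] = {c, e, f}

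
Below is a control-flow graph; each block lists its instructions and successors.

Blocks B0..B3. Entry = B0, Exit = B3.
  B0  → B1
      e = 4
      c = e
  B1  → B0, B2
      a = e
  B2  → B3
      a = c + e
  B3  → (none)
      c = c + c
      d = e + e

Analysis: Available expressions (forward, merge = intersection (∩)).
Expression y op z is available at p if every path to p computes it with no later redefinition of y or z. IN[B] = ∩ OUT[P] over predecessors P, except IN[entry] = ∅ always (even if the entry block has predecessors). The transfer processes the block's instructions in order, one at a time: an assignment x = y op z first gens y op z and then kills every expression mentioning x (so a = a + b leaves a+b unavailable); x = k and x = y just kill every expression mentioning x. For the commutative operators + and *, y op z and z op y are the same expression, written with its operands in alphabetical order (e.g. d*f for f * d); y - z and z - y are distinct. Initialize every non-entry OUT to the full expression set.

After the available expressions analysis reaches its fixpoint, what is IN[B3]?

Converged values:
  B0:  IN={}  OUT={}
  B1:  IN={}  OUT={}
  B2:  IN={}  OUT={c+e}
  B3:  IN={c+e}  OUT={e+e}

Merge at B3: IN[B3] = OUT[B2] = {c+e}

Answer: {c+e}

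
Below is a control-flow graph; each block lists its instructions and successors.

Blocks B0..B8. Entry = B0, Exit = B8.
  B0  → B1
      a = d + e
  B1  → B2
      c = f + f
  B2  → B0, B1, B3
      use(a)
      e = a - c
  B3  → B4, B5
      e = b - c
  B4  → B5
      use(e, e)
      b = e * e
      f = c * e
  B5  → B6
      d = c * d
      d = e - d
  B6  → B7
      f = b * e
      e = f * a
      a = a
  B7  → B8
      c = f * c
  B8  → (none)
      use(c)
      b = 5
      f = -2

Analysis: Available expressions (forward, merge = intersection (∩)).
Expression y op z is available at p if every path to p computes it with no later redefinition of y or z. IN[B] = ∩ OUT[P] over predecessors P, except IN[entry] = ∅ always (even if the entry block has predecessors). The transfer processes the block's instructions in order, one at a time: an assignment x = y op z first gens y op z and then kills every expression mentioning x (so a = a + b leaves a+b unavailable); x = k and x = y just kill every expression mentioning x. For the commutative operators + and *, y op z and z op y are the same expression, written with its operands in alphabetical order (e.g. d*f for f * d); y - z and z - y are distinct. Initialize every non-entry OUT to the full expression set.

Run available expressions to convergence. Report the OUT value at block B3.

Answer: {a-c, b-c, f+f}

Derivation:
Converged values:
  B0:  IN={}  OUT={d+e}
  B1:  IN={}  OUT={f+f}
  B2:  IN={f+f}  OUT={a-c, f+f}
  B3:  IN={a-c, f+f}  OUT={a-c, b-c, f+f}
  B4:  IN={a-c, b-c, f+f}  OUT={a-c, c*e, e*e}
  B5:  IN={a-c}  OUT={a-c}
  B6:  IN={a-c}  OUT={}
  B7:  IN={}  OUT={}
  B8:  IN={}  OUT={}

Merge at B3: IN[B3] = OUT[B2] = {a-c, f+f}
Applying B3's transfer function to that IN value gives OUT[B3] (row B3 above).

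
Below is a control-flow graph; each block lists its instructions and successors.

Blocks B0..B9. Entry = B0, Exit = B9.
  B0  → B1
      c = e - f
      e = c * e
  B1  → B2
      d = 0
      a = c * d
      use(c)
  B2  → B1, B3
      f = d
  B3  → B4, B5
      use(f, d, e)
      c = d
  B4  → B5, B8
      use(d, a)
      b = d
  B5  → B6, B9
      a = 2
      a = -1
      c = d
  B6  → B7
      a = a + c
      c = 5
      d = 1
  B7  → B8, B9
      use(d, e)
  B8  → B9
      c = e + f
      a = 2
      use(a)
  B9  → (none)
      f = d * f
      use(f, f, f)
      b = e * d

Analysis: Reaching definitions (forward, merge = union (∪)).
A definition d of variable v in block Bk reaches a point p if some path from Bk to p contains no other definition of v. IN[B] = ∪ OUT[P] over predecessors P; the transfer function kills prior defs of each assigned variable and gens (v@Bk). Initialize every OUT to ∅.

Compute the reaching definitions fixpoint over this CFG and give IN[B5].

Converged values:
  B0:   IN={}   OUT={c@B0, e@B0}
  B1:   IN={a@B1, c@B0, d@B1, e@B0, f@B2}   OUT={a@B1, c@B0, d@B1, e@B0, f@B2}
  B2:   IN={a@B1, c@B0, d@B1, e@B0, f@B2}   OUT={a@B1, c@B0, d@B1, e@B0, f@B2}
  B3:   IN={a@B1, c@B0, d@B1, e@B0, f@B2}   OUT={a@B1, c@B3, d@B1, e@B0, f@B2}
  B4:   IN={a@B1, c@B3, d@B1, e@B0, f@B2}   OUT={a@B1, b@B4, c@B3, d@B1, e@B0, f@B2}
  B5:   IN={a@B1, b@B4, c@B3, d@B1, e@B0, f@B2}   OUT={a@B5, b@B4, c@B5, d@B1, e@B0, f@B2}
  B6:   IN={a@B5, b@B4, c@B5, d@B1, e@B0, f@B2}   OUT={a@B6, b@B4, c@B6, d@B6, e@B0, f@B2}
  B7:   IN={a@B6, b@B4, c@B6, d@B6, e@B0, f@B2}   OUT={a@B6, b@B4, c@B6, d@B6, e@B0, f@B2}
  B8:   IN={a@B1, a@B6, b@B4, c@B3, c@B6, d@B1, d@B6, e@B0, f@B2}   OUT={a@B8, b@B4, c@B8, d@B1, d@B6, e@B0, f@B2}
  B9:   IN={a@B5, a@B6, a@B8, b@B4, c@B5, c@B6, c@B8, d@B1, d@B6, e@B0, f@B2}   OUT={a@B5, a@B6, a@B8, b@B9, c@B5, c@B6, c@B8, d@B1, d@B6, e@B0, f@B9}

Merge at B5: IN[B5] = OUT[B3] ⊔ OUT[B4] = {a@B1, b@B4, c@B3, d@B1, e@B0, f@B2}

Answer: {a@B1, b@B4, c@B3, d@B1, e@B0, f@B2}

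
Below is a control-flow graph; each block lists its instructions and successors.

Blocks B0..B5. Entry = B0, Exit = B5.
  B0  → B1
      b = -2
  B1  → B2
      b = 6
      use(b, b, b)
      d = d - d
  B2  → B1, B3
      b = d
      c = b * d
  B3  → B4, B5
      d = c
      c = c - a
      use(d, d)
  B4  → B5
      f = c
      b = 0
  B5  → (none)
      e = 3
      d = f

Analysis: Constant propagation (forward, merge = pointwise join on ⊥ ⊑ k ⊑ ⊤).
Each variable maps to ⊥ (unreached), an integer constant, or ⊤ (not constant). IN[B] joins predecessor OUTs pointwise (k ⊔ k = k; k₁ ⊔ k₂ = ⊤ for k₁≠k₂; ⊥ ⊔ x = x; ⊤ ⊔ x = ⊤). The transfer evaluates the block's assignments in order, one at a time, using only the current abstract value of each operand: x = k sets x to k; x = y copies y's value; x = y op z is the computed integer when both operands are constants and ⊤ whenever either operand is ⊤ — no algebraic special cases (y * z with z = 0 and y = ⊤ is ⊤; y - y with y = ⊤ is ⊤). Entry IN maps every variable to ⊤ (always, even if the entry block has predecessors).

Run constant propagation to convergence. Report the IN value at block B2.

Answer: {a: ⊤, b: 6, c: ⊤, d: ⊤, e: ⊤, f: ⊤}

Derivation:
Converged values:
  B0:   IN=(all ⊤)   OUT={b:-2; rest ⊤}
  B1:   IN=(all ⊤)   OUT={b:6; rest ⊤}
  B2:   IN={b:6; rest ⊤}   OUT=(all ⊤)
  B3:   IN=(all ⊤)   OUT=(all ⊤)
  B4:   IN=(all ⊤)   OUT={b:0; rest ⊤}
  B5:   IN=(all ⊤)   OUT={e:3; rest ⊤}

Merge at B2: IN[B2] = OUT[B1] = {a: ⊤, b: 6, c: ⊤, d: ⊤, e: ⊤, f: ⊤}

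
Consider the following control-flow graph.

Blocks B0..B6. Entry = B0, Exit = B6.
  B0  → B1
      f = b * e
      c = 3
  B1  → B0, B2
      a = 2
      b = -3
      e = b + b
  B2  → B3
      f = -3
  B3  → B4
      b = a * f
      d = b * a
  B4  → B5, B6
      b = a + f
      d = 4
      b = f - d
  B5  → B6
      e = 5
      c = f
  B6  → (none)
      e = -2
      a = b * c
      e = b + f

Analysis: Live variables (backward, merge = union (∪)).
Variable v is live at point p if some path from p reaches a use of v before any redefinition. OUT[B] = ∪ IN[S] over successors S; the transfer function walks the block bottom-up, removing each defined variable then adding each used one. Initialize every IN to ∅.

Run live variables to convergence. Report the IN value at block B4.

Per-block solution:
  B0:   IN={b, e}   OUT={c}
  B1:   IN={c}   OUT={a, b, c, e}
  B2:   IN={a, c}   OUT={a, c, f}
  B3:   IN={a, c, f}   OUT={a, c, f}
  B4:   IN={a, c, f}   OUT={b, c, f}
  B5:   IN={b, f}   OUT={b, c, f}
  B6:   IN={b, c, f}   OUT={}

Merge at B4: OUT[B4] = IN[B5] ⊔ IN[B6] = {b, c, f}
Applying B4's transfer function to that OUT value gives IN[B4] (row B4 above).

Answer: {a, c, f}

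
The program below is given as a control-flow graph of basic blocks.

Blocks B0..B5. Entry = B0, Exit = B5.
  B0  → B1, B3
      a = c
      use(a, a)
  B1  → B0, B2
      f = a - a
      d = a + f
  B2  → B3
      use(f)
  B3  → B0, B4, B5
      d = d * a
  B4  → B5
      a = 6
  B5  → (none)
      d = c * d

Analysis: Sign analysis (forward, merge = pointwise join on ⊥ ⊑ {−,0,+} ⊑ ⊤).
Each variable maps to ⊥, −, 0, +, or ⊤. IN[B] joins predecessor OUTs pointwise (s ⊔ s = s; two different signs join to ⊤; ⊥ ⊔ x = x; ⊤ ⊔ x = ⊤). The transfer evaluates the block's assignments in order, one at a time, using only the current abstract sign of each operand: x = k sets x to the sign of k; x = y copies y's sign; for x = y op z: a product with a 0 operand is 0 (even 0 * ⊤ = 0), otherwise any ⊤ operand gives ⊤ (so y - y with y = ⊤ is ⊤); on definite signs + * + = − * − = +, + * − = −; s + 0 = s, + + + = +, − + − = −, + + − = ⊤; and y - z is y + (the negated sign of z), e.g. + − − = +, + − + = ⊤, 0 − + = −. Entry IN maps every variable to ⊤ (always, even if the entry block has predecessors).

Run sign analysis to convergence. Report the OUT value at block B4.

Converged values:
  B0:   IN=(all ⊤)   OUT=(all ⊤)
  B1:   IN=(all ⊤)   OUT=(all ⊤)
  B2:   IN=(all ⊤)   OUT=(all ⊤)
  B3:   IN=(all ⊤)   OUT=(all ⊤)
  B4:   IN=(all ⊤)   OUT={a:+; rest ⊤}
  B5:   IN=(all ⊤)   OUT=(all ⊤)

Merge at B4: IN[B4] = OUT[B3] = {a: ⊤, b: ⊤, c: ⊤, d: ⊤, e: ⊤, f: ⊤}
Applying B4's transfer function to that IN value gives OUT[B4] (row B4 above).

Answer: {a: +, b: ⊤, c: ⊤, d: ⊤, e: ⊤, f: ⊤}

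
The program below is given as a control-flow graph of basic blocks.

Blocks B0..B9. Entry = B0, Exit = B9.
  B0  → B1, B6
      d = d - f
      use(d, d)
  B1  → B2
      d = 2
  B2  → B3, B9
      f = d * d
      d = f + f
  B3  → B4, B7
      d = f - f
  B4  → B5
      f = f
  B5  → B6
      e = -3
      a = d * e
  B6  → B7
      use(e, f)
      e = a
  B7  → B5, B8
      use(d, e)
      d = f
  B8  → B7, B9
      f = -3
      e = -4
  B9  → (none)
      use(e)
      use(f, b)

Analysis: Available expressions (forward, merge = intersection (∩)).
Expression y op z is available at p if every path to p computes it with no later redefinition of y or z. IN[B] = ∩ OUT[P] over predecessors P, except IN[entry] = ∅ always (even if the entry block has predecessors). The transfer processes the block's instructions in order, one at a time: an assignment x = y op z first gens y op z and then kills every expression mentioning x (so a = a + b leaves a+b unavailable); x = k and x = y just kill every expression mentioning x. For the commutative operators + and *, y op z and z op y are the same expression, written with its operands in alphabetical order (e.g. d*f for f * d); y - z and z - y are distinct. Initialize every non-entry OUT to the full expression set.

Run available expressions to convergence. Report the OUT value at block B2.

Per-block solution:
  B0: | IN={} | OUT={}
  B1: | IN={} | OUT={}
  B2: | IN={} | OUT={f+f}
  B3: | IN={f+f} | OUT={f+f, f-f}
  B4: | IN={f+f, f-f} | OUT={}
  B5: | IN={} | OUT={d*e}
  B6: | IN={} | OUT={}
  B7: | IN={} | OUT={}
  B8: | IN={} | OUT={}
  B9: | IN={} | OUT={}

Merge at B2: IN[B2] = OUT[B1] = {}
Applying B2's transfer function to that IN value gives OUT[B2] (row B2 above).

Answer: {f+f}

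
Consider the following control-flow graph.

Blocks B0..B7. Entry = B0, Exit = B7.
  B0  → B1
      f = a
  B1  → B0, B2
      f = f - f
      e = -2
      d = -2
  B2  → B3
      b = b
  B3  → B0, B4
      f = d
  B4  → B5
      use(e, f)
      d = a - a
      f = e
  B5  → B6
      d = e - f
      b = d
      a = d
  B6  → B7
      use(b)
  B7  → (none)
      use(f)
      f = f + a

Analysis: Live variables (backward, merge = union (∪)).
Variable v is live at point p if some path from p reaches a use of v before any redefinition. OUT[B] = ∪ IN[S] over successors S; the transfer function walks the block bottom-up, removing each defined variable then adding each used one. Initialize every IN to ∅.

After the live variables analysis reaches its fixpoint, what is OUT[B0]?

Answer: {a, b, f}

Working:
Converged values:
  B0: | IN={a, b} | OUT={a, b, f}
  B1: | IN={a, b, f} | OUT={a, b, d, e}
  B2: | IN={a, b, d, e} | OUT={a, b, d, e}
  B3: | IN={a, b, d, e} | OUT={a, b, e, f}
  B4: | IN={a, e, f} | OUT={e, f}
  B5: | IN={e, f} | OUT={a, b, f}
  B6: | IN={a, b, f} | OUT={a, f}
  B7: | IN={a, f} | OUT={}

Merge at B0: OUT[B0] = IN[B1] = {a, b, f}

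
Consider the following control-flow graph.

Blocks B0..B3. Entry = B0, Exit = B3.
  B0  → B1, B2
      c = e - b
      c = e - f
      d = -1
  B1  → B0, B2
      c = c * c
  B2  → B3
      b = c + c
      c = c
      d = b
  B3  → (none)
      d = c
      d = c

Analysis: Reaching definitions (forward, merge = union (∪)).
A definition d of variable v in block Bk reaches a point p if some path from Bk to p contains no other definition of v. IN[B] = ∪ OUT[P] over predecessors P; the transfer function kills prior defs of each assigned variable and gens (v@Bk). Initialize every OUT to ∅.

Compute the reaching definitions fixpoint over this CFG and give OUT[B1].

Converged values:
  B0: | IN={c@B1, d@B0} | OUT={c@B0, d@B0}
  B1: | IN={c@B0, d@B0} | OUT={c@B1, d@B0}
  B2: | IN={c@B0, c@B1, d@B0} | OUT={b@B2, c@B2, d@B2}
  B3: | IN={b@B2, c@B2, d@B2} | OUT={b@B2, c@B2, d@B3}

Merge at B1: IN[B1] = OUT[B0] = {c@B0, d@B0}
Applying B1's transfer function to that IN value gives OUT[B1] (row B1 above).

Answer: {c@B1, d@B0}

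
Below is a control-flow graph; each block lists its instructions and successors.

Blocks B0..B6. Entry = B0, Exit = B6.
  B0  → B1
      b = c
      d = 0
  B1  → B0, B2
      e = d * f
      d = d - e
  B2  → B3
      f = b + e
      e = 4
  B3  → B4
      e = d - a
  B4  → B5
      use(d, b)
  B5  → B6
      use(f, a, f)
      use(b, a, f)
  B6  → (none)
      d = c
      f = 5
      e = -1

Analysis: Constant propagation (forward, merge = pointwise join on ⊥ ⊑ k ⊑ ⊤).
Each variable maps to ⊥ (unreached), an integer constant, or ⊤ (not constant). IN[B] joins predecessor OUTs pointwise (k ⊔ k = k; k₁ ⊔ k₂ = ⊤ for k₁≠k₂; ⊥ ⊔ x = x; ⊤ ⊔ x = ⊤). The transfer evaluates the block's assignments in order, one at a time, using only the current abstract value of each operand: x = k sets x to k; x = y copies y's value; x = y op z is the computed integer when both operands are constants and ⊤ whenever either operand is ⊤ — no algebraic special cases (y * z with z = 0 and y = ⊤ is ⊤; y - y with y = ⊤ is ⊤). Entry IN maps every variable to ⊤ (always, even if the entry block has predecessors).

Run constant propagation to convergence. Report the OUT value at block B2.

Fixpoint table:
  B0:   IN=(all ⊤)   OUT={d:0; rest ⊤}
  B1:   IN={d:0; rest ⊤}   OUT=(all ⊤)
  B2:   IN=(all ⊤)   OUT={e:4; rest ⊤}
  B3:   IN={e:4; rest ⊤}   OUT=(all ⊤)
  B4:   IN=(all ⊤)   OUT=(all ⊤)
  B5:   IN=(all ⊤)   OUT=(all ⊤)
  B6:   IN=(all ⊤)   OUT={e:-1, f:5; rest ⊤}

Merge at B2: IN[B2] = OUT[B1] = {a: ⊤, b: ⊤, c: ⊤, d: ⊤, e: ⊤, f: ⊤}
Applying B2's transfer function to that IN value gives OUT[B2] (row B2 above).

Answer: {a: ⊤, b: ⊤, c: ⊤, d: ⊤, e: 4, f: ⊤}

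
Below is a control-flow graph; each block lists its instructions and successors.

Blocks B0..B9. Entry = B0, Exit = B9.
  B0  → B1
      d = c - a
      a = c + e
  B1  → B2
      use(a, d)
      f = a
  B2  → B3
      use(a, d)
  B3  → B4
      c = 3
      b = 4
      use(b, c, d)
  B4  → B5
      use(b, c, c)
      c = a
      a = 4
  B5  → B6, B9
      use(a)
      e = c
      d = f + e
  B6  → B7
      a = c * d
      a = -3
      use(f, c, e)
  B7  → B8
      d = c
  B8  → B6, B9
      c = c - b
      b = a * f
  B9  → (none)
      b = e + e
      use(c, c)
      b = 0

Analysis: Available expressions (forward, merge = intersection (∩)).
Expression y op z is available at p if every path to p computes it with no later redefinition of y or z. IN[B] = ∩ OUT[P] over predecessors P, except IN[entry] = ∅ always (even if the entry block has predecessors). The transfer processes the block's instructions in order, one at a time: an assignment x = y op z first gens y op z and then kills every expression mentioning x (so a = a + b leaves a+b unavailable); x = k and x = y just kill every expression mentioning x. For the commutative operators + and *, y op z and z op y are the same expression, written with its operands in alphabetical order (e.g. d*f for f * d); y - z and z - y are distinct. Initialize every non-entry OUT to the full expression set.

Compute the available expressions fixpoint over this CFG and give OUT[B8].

Answer: {a*f, e+f}

Derivation:
Fixpoint table:
  B0: | IN={} | OUT={c+e}
  B1: | IN={c+e} | OUT={c+e}
  B2: | IN={c+e} | OUT={c+e}
  B3: | IN={c+e} | OUT={}
  B4: | IN={} | OUT={}
  B5: | IN={} | OUT={e+f}
  B6: | IN={e+f} | OUT={c*d, e+f}
  B7: | IN={c*d, e+f} | OUT={e+f}
  B8: | IN={e+f} | OUT={a*f, e+f}
  B9: | IN={e+f} | OUT={e+e, e+f}

Merge at B8: IN[B8] = OUT[B7] = {e+f}
Applying B8's transfer function to that IN value gives OUT[B8] (row B8 above).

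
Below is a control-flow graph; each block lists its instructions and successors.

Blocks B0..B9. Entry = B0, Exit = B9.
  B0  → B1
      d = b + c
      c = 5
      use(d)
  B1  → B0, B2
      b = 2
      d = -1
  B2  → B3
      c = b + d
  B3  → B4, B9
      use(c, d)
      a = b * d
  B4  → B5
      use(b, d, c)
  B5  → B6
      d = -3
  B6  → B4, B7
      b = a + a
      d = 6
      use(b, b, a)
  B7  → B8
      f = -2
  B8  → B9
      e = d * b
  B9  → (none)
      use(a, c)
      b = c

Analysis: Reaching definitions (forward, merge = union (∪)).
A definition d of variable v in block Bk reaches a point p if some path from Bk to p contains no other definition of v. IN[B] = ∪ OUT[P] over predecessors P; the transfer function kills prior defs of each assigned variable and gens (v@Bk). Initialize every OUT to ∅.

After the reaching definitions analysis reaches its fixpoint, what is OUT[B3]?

Answer: {a@B3, b@B1, c@B2, d@B1}

Derivation:
Converged values:
  B0:  IN={b@B1, c@B0, d@B1}  OUT={b@B1, c@B0, d@B0}
  B1:  IN={b@B1, c@B0, d@B0}  OUT={b@B1, c@B0, d@B1}
  B2:  IN={b@B1, c@B0, d@B1}  OUT={b@B1, c@B2, d@B1}
  B3:  IN={b@B1, c@B2, d@B1}  OUT={a@B3, b@B1, c@B2, d@B1}
  B4:  IN={a@B3, b@B1, b@B6, c@B2, d@B1, d@B6}  OUT={a@B3, b@B1, b@B6, c@B2, d@B1, d@B6}
  B5:  IN={a@B3, b@B1, b@B6, c@B2, d@B1, d@B6}  OUT={a@B3, b@B1, b@B6, c@B2, d@B5}
  B6:  IN={a@B3, b@B1, b@B6, c@B2, d@B5}  OUT={a@B3, b@B6, c@B2, d@B6}
  B7:  IN={a@B3, b@B6, c@B2, d@B6}  OUT={a@B3, b@B6, c@B2, d@B6, f@B7}
  B8:  IN={a@B3, b@B6, c@B2, d@B6, f@B7}  OUT={a@B3, b@B6, c@B2, d@B6, e@B8, f@B7}
  B9:  IN={a@B3, b@B1, b@B6, c@B2, d@B1, d@B6, e@B8, f@B7}  OUT={a@B3, b@B9, c@B2, d@B1, d@B6, e@B8, f@B7}

Merge at B3: IN[B3] = OUT[B2] = {b@B1, c@B2, d@B1}
Applying B3's transfer function to that IN value gives OUT[B3] (row B3 above).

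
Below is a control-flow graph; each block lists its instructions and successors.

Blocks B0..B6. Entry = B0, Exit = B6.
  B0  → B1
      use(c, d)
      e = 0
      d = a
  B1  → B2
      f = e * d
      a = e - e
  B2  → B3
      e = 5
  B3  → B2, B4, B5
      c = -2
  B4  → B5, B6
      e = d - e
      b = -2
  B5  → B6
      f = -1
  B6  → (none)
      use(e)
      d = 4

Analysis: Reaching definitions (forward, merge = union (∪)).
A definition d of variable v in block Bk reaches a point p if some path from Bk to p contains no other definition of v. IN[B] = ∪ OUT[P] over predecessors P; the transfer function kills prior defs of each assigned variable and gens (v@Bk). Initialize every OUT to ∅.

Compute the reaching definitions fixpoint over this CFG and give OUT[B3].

Fixpoint table:
  B0: | IN={} | OUT={d@B0, e@B0}
  B1: | IN={d@B0, e@B0} | OUT={a@B1, d@B0, e@B0, f@B1}
  B2: | IN={a@B1, c@B3, d@B0, e@B0, e@B2, f@B1} | OUT={a@B1, c@B3, d@B0, e@B2, f@B1}
  B3: | IN={a@B1, c@B3, d@B0, e@B2, f@B1} | OUT={a@B1, c@B3, d@B0, e@B2, f@B1}
  B4: | IN={a@B1, c@B3, d@B0, e@B2, f@B1} | OUT={a@B1, b@B4, c@B3, d@B0, e@B4, f@B1}
  B5: | IN={a@B1, b@B4, c@B3, d@B0, e@B2, e@B4, f@B1} | OUT={a@B1, b@B4, c@B3, d@B0, e@B2, e@B4, f@B5}
  B6: | IN={a@B1, b@B4, c@B3, d@B0, e@B2, e@B4, f@B1, f@B5} | OUT={a@B1, b@B4, c@B3, d@B6, e@B2, e@B4, f@B1, f@B5}

Merge at B3: IN[B3] = OUT[B2] = {a@B1, c@B3, d@B0, e@B2, f@B1}
Applying B3's transfer function to that IN value gives OUT[B3] (row B3 above).

Answer: {a@B1, c@B3, d@B0, e@B2, f@B1}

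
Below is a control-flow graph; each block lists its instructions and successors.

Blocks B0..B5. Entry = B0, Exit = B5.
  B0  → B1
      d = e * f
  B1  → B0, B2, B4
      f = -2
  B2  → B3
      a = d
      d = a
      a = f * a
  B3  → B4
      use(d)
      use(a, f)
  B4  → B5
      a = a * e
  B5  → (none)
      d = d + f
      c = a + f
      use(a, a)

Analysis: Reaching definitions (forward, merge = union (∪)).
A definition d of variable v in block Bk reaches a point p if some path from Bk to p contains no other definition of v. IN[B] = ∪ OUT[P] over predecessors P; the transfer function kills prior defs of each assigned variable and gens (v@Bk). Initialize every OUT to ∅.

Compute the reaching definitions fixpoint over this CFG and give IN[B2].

Fixpoint table:
  B0:  IN={d@B0, f@B1}  OUT={d@B0, f@B1}
  B1:  IN={d@B0, f@B1}  OUT={d@B0, f@B1}
  B2:  IN={d@B0, f@B1}  OUT={a@B2, d@B2, f@B1}
  B3:  IN={a@B2, d@B2, f@B1}  OUT={a@B2, d@B2, f@B1}
  B4:  IN={a@B2, d@B0, d@B2, f@B1}  OUT={a@B4, d@B0, d@B2, f@B1}
  B5:  IN={a@B4, d@B0, d@B2, f@B1}  OUT={a@B4, c@B5, d@B5, f@B1}

Merge at B2: IN[B2] = OUT[B1] = {d@B0, f@B1}

Answer: {d@B0, f@B1}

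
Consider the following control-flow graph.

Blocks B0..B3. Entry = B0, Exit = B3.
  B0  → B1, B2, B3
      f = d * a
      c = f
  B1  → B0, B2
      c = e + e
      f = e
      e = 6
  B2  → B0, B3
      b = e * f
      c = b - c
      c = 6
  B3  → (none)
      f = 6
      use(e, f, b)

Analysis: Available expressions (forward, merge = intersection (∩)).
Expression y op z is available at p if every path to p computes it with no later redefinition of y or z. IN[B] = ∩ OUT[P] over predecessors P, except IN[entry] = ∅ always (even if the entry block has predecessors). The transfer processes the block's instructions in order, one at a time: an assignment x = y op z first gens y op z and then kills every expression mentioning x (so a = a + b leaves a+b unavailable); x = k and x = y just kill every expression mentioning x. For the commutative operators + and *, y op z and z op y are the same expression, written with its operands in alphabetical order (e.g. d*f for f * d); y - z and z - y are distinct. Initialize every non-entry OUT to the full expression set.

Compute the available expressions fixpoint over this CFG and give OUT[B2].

Converged values:
  B0: | IN={} | OUT={a*d}
  B1: | IN={a*d} | OUT={a*d}
  B2: | IN={a*d} | OUT={a*d, e*f}
  B3: | IN={a*d} | OUT={a*d}

Merge at B2: IN[B2] = OUT[B0] ∩ OUT[B1] = {a*d}
Applying B2's transfer function to that IN value gives OUT[B2] (row B2 above).

Answer: {a*d, e*f}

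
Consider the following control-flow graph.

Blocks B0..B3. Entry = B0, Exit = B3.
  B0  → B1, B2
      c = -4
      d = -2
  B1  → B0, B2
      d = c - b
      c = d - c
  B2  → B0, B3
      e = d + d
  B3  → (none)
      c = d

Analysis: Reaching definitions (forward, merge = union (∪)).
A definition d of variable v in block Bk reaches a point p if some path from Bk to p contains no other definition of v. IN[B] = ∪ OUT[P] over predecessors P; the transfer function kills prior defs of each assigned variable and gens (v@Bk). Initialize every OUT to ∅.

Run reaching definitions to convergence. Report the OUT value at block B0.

Answer: {c@B0, d@B0, e@B2}

Derivation:
Per-block solution:
  B0:   IN={c@B0, c@B1, d@B0, d@B1, e@B2}   OUT={c@B0, d@B0, e@B2}
  B1:   IN={c@B0, d@B0, e@B2}   OUT={c@B1, d@B1, e@B2}
  B2:   IN={c@B0, c@B1, d@B0, d@B1, e@B2}   OUT={c@B0, c@B1, d@B0, d@B1, e@B2}
  B3:   IN={c@B0, c@B1, d@B0, d@B1, e@B2}   OUT={c@B3, d@B0, d@B1, e@B2}

Merge at B0 (entry node, so the boundary value {} is joined with the incoming edge(s)): IN[B0] = {} ⊔ OUT[B1] ⊔ OUT[B2] = {c@B0, c@B1, d@B0, d@B1, e@B2}
Applying B0's transfer function to that IN value gives OUT[B0] (row B0 above).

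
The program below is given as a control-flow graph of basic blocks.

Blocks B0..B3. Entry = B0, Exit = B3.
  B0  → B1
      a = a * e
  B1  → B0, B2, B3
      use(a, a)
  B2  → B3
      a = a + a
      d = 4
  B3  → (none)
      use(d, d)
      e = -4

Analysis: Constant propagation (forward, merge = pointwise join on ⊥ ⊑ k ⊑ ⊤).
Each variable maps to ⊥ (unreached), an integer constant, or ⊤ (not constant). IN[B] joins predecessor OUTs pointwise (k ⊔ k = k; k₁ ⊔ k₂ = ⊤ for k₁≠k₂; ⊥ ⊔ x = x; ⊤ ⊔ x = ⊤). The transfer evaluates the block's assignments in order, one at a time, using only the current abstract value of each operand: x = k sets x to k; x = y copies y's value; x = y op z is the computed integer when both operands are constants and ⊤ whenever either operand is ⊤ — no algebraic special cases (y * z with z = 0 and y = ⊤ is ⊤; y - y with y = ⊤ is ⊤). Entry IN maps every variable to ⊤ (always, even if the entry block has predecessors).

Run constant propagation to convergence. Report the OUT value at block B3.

Answer: {a: ⊤, b: ⊤, c: ⊤, d: ⊤, e: -4, f: ⊤}

Derivation:
Per-block solution:
  B0: | IN=(all ⊤) | OUT=(all ⊤)
  B1: | IN=(all ⊤) | OUT=(all ⊤)
  B2: | IN=(all ⊤) | OUT={d:4; rest ⊤}
  B3: | IN=(all ⊤) | OUT={e:-4; rest ⊤}

Merge at B3: IN[B3] = OUT[B1] ⊔ OUT[B2] = {a: ⊤, b: ⊤, c: ⊤, d: ⊤, e: ⊤, f: ⊤}
Applying B3's transfer function to that IN value gives OUT[B3] (row B3 above).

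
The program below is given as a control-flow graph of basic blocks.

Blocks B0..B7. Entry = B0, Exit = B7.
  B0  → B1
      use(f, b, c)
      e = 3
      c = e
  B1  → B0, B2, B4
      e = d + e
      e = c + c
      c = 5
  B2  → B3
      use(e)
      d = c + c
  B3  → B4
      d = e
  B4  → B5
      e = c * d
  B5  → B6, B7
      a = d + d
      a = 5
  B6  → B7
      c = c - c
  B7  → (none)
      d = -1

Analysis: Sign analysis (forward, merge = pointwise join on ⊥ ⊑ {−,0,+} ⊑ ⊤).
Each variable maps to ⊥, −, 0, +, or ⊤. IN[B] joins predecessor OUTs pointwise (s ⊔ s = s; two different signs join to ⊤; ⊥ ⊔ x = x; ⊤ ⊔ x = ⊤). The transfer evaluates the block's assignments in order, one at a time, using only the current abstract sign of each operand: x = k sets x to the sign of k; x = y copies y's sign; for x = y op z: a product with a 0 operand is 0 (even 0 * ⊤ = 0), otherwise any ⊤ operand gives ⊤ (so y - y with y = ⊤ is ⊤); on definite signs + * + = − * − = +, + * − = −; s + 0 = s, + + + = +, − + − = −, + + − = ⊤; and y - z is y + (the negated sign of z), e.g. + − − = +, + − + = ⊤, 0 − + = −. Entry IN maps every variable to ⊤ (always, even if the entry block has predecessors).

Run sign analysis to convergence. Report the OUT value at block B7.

Fixpoint table:
  B0:  IN=(all ⊤)  OUT={c:+, e:+; rest ⊤}
  B1:  IN={c:+, e:+; rest ⊤}  OUT={c:+, e:+; rest ⊤}
  B2:  IN={c:+, e:+; rest ⊤}  OUT={c:+, d:+, e:+; rest ⊤}
  B3:  IN={c:+, d:+, e:+; rest ⊤}  OUT={c:+, d:+, e:+; rest ⊤}
  B4:  IN={c:+, e:+; rest ⊤}  OUT={c:+; rest ⊤}
  B5:  IN={c:+; rest ⊤}  OUT={a:+, c:+; rest ⊤}
  B6:  IN={a:+, c:+; rest ⊤}  OUT={a:+; rest ⊤}
  B7:  IN={a:+; rest ⊤}  OUT={a:+, d:-; rest ⊤}

Merge at B7: IN[B7] = OUT[B5] ⊔ OUT[B6] = {a: +, b: ⊤, c: ⊤, d: ⊤, e: ⊤, f: ⊤}
Applying B7's transfer function to that IN value gives OUT[B7] (row B7 above).

Answer: {a: +, b: ⊤, c: ⊤, d: -, e: ⊤, f: ⊤}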